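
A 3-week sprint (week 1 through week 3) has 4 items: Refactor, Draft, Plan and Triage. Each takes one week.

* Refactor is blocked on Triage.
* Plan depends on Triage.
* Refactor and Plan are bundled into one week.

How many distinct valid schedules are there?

9

Splitting on Refactor: it can be week 2 (3), week 3 (6). Listing each branch's schedules as (Draft, Plan, Triage) by week number:
Refactor=week 2: (1,2,1) (2,2,1) (3,2,1) — 3.
Refactor=week 3: (1,3,1) (1,3,2) (2,3,1) (2,3,2) (3,3,1) (3,3,2) — 6.
Summing: 3 + 6 = 9.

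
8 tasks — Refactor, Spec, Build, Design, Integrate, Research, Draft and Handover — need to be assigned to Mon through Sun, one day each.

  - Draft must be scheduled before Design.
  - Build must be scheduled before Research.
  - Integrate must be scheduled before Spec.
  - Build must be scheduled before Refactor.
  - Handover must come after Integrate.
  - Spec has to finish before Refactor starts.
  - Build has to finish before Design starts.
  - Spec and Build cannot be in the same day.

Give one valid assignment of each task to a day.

Build in Mon; Spec in Tue; Refactor in Wed; Draft in Mon; Integrate in Mon; Design in Tue; Research in Tue; Handover in Tue

Checking: Spec(Tue) before Refactor(Wed); Draft(Mon) before Design(Tue); Build(Mon) before Research(Tue); Build(Mon) before Design(Tue); Build(Mon) before Refactor(Wed); Integrate(Mon) before Spec(Tue); Integrate(Mon) before Handover(Tue); Spec(Tue) != Build(Mon).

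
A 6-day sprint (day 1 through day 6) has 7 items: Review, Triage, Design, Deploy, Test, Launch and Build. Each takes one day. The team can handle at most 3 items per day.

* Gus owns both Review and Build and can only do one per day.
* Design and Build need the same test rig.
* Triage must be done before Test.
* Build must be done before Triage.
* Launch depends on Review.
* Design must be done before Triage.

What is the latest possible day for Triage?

day 5

Precedence pushes Triage to at least day 2; downstream work caps Triage at day 5.
Triage at day 5 is achievable: Launch -> day 2, Design -> day 1, Build -> day 2, Review -> day 1, Triage -> day 5, Deploy -> day 1, Test -> day 6.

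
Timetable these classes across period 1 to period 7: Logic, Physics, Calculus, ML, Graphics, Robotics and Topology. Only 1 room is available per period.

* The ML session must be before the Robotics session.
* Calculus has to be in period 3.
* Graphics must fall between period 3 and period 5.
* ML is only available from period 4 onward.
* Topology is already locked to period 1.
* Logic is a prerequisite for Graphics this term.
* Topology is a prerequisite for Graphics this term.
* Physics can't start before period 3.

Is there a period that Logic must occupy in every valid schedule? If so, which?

period 2

Downstream work caps Logic at period 4.
So Logic is pinned to period 2.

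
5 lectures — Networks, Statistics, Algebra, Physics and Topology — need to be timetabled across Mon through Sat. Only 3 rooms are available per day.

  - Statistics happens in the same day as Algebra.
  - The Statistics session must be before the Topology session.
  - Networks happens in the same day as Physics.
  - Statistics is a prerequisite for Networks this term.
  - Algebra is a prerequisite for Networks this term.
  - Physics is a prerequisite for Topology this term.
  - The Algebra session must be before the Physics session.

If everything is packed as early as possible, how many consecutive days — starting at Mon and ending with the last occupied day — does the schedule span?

The precedence chain requires at least 3 distinct days.
With at most 3 per day and 5 lectures, at least 2 days are needed.
3 works (last occupied day: Wed): for example Statistics -> Mon, Networks -> Tue, Algebra -> Mon, Topology -> Wed, Physics -> Tue.

3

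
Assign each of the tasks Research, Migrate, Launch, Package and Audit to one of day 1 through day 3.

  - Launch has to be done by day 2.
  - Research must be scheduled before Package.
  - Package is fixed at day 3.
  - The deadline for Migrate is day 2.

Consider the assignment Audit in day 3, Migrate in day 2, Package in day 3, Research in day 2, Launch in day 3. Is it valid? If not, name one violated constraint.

Package is fixed at day 3 — holds.
The deadline for Migrate is day 2 — holds.
Research must be scheduled before Package — holds.
Launch has to be done by day 2 — violated.

No — it violates: Launch has to be done by day 2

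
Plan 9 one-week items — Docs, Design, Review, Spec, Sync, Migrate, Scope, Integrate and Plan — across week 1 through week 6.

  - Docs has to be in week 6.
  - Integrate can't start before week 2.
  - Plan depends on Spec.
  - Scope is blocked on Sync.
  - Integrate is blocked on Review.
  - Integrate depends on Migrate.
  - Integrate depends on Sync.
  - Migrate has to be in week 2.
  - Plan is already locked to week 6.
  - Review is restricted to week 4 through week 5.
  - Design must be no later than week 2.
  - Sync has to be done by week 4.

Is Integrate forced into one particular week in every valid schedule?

Integrate can be week 5 (e.g. Scope -> week 2; Plan -> week 6; Design -> week 1; Sync -> week 1; Spec -> week 1; Integrate -> week 5; Docs -> week 6; Migrate -> week 2; Review -> week 4) or week 6 (e.g. Docs in week 6; Migrate in week 2; Design in week 1; Review in week 4; Plan in week 6; Integrate in week 6; Spec in week 1; Scope in week 2; Sync in week 1).

No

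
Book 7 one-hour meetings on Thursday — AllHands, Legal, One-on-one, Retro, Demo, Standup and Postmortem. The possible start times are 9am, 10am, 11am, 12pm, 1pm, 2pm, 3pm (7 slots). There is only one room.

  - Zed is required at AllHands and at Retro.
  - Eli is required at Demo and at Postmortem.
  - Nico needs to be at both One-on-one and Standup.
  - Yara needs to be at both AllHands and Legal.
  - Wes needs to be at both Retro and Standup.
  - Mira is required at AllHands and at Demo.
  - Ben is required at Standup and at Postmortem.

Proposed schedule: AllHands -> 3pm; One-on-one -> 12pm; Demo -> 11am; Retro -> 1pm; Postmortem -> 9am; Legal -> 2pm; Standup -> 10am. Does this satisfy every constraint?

Yes, all constraints hold

Mira is required at AllHands and at Demo — holds.
Nico needs to be at both One-on-one and Standup — holds.
Ben is required at Standup and at Postmortem — holds.
Yara needs to be at both AllHands and Legal — holds.
Zed is required at AllHands and at Retro — holds.
Eli is required at Demo and at Postmortem — holds.
Wes needs to be at both Retro and Standup — holds.
There is only one room — holds.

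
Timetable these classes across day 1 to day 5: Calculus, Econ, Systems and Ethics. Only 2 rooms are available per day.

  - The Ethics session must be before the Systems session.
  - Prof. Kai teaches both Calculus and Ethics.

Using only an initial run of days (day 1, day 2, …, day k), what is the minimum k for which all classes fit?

The precedence chain requires at least 2 distinct days.
With at most 2 per day and 4 classes, at least 2 days are needed.
2 works (last occupied day: day 2): for example Econ -> day 1; Ethics -> day 1; Calculus -> day 2; Systems -> day 2.

2 days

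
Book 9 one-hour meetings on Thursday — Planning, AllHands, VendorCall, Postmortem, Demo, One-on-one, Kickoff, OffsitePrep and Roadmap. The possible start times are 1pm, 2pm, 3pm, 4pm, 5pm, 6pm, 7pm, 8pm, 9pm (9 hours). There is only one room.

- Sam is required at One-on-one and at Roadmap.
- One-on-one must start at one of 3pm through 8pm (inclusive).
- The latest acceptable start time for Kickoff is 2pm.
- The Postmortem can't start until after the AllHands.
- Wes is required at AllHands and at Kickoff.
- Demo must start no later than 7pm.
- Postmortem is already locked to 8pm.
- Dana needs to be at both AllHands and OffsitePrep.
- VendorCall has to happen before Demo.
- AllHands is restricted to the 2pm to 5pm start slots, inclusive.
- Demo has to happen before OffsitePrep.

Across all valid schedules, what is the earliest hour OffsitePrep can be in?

4pm

Precedence pushes OffsitePrep to at least 3pm.
OffsitePrep at 4pm is achievable: Postmortem in 8pm, AllHands in 5pm, VendorCall in 2pm, Kickoff in 1pm, Planning in 7pm, One-on-one in 6pm, OffsitePrep in 4pm, Roadmap in 9pm, Demo in 3pm.
Nothing earlier works — the conflict and capacity constraints rule out every hour before 4pm.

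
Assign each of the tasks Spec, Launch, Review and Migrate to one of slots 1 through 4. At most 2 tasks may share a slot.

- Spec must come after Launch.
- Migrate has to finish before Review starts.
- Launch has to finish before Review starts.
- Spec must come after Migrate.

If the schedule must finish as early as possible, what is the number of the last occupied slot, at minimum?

The precedence chain requires at least 2 distinct slots.
With at most 2 per slot and 4 tasks, at least 2 slots are needed.
2 works (last occupied slot: 2): for example Spec in 2, Launch in 1, Review in 2, Migrate in 1.

2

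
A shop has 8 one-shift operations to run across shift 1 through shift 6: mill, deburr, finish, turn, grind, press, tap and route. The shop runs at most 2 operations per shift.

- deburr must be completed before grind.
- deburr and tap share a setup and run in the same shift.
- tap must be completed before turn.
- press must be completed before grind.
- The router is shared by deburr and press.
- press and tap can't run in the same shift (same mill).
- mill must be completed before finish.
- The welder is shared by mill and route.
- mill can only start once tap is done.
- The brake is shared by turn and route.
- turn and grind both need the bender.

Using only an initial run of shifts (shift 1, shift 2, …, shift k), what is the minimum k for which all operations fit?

The precedence chain requires at least 3 distinct shifts.
With at most 2 per shift and 8 operations, at least 4 shifts are needed.
4 works (last occupied shift: shift 4): for example tap in shift 1; grind in shift 3; press in shift 2; turn in shift 4; deburr in shift 1; finish in shift 4; mill in shift 2; route in shift 3.

4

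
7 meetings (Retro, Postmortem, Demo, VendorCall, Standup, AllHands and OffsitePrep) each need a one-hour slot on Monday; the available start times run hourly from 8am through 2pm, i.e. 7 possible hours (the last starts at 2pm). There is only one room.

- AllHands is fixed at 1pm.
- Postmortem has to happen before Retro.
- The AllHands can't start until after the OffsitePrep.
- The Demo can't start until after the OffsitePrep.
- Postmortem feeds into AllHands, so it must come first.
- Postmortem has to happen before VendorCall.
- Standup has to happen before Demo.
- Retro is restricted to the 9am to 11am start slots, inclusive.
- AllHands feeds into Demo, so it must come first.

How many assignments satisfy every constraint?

Splitting on Retro: it can be 9am (6), 10am (10), 11am (12). Listing each branch's schedules as (Postmortem, Demo, VendorCall, Standup, AllHands, OffsitePrep):
Retro=9am: (8am,2pm,10am,11am,1pm,12pm) (8am,2pm,10am,12pm,1pm,11am) (8am,2pm,11am,10am,1pm,12pm) (8am,2pm,11am,12pm,1pm,10am) (8am,2pm,12pm,10am,1pm,11am) (8am,2pm,12pm,11am,1pm,10am) — 6.
Retro=10am: (8am,2pm,9am,11am,1pm,12pm) (8am,2pm,9am,12pm,1pm,11am) (8am,2pm,11am,9am,1pm,12pm) (8am,2pm,11am,12pm,1pm,9am) (8am,2pm,12pm,9am,1pm,11am) (8am,2pm,12pm,11am,1pm,9am) (9am,2pm,11am,8am,1pm,12pm) (9am,2pm,11am,12pm,1pm,8am) (9am,2pm,12pm,8am,1pm,11am) (9am,2pm,12pm,11am,1pm,8am) — 10.
Retro=11am: (8am,2pm,9am,10am,1pm,12pm) (8am,2pm,9am,12pm,1pm,10am) (8am,2pm,10am,9am,1pm,12pm) (8am,2pm,10am,12pm,1pm,9am) (8am,2pm,12pm,9am,1pm,10am) (8am,2pm,12pm,10am,1pm,9am) (9am,2pm,10am,8am,1pm,12pm) (9am,2pm,10am,12pm,1pm,8am) (9am,2pm,12pm,8am,1pm,10am) (9am,2pm,12pm,10am,1pm,8am) (10am,2pm,12pm,8am,1pm,9am) (10am,2pm,12pm,9am,1pm,8am) — 12.
Summing: 6 + 10 + 12 = 28.

28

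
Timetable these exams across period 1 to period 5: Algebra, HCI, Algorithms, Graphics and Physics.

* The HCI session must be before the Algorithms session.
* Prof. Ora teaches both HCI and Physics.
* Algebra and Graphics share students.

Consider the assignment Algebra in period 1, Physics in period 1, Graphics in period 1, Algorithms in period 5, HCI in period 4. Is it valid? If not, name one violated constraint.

Invalid. Algebra and Graphics share students.

Algebra and Graphics share students — violated.
Prof. Ora teaches both HCI and Physics — holds.
The HCI session must be before the Algorithms session — holds.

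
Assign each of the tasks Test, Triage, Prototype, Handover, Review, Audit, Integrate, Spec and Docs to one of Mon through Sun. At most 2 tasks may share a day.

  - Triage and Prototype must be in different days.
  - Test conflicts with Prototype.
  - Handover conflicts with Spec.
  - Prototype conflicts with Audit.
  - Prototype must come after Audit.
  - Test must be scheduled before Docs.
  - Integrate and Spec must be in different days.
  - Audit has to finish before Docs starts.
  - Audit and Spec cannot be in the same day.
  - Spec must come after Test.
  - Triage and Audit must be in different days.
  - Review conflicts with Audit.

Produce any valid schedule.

Handover in Thu; Audit in Mon; Triage in Wed; Docs in Tue; Integrate in Fri; Review in Thu; Prototype in Tue; Spec in Wed; Test in Mon

Checking: Test(Mon) before Spec(Wed); Audit(Mon) before Docs(Tue); Test(Mon) before Docs(Tue); Audit(Mon) before Prototype(Tue); Prototype(Tue) != Audit(Mon); Review(Thu) != Audit(Mon); Triage(Wed) != Prototype(Tue); Test(Mon) != Prototype(Tue); Integrate(Fri) != Spec(Wed); Handover(Thu) != Spec(Wed); Triage(Wed) != Audit(Mon); Audit(Mon) != Spec(Wed); max 2 per day (cap 2).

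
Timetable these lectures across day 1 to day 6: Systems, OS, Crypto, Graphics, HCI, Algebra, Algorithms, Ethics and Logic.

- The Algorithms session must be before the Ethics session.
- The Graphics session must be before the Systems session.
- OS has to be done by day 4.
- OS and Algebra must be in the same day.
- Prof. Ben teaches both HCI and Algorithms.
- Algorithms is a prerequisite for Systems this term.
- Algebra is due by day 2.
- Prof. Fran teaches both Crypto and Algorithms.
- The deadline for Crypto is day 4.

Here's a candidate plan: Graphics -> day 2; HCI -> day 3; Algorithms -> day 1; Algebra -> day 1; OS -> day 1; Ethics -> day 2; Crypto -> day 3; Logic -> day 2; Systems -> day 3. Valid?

OS has to be done by day 4 — holds.
The Algorithms session must be before the Ethics session — holds.
The Graphics session must be before the Systems session — holds.
Prof. Ben teaches both HCI and Algorithms — holds.
Algorithms is a prerequisite for Systems this term — holds.
The deadline for Crypto is day 4 — holds.
Algebra is due by day 2 — holds.
OS and Algebra must be in the same day — holds.
Prof. Fran teaches both Crypto and Algorithms — holds.

Yes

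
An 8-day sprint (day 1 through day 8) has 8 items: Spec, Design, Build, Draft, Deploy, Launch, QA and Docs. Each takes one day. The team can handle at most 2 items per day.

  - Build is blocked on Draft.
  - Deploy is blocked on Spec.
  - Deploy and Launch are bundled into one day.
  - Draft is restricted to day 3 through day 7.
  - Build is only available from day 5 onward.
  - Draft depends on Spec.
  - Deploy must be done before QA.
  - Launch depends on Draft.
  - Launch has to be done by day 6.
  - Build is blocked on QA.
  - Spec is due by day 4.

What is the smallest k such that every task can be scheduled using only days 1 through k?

6 days

The precedence chain requires at least 5 distinct days.
With at most 2 per day and 8 tasks, at least 4 days are needed.
Propagating the time windows through the other constraints, Build can't land before day 6, so the schedule must run through at least day 6.
6 works (last occupied day: day 6): for example Docs=day 2, QA=day 5, Design=day 1, Draft=day 3, Build=day 6, Deploy=day 4, Launch=day 4, Spec=day 1.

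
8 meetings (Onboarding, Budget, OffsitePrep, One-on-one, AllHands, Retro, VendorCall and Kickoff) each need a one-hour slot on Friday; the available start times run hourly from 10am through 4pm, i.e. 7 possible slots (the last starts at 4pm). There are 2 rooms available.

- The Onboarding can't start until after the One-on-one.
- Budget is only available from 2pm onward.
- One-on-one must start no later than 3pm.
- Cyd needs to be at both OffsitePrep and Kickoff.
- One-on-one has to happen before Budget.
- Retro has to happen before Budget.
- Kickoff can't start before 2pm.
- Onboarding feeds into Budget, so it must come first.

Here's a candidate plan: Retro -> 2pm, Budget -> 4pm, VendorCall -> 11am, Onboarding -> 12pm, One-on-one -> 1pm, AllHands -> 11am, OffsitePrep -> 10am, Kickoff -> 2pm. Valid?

Budget is only available from 2pm onward — holds.
Kickoff can't start before 2pm — holds.
Cyd needs to be at both OffsitePrep and Kickoff — holds.
Retro has to happen before Budget — holds.
There are 2 rooms available — holds.
Onboarding feeds into Budget, so it must come first — holds.
One-on-one must start no later than 3pm — holds.
The Onboarding can't start until after the One-on-one — violated.
One-on-one has to happen before Budget — holds.

Invalid. The Onboarding can't start until after the One-on-one.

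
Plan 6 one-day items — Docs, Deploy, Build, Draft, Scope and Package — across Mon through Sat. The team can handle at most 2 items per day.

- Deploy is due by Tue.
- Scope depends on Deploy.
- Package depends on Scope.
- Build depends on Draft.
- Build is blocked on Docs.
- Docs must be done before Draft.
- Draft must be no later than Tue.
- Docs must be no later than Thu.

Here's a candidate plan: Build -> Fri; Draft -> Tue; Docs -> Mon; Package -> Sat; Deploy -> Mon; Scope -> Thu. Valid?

Docs must be done before Draft — holds.
Draft must be no later than Tue — holds.
Scope depends on Deploy — holds.
Docs must be no later than Thu — holds.
Deploy is due by Tue — holds.
Build depends on Draft — holds.
The team can handle at most 2 items per day — holds.
Build is blocked on Docs — holds.
Package depends on Scope — holds.

Yes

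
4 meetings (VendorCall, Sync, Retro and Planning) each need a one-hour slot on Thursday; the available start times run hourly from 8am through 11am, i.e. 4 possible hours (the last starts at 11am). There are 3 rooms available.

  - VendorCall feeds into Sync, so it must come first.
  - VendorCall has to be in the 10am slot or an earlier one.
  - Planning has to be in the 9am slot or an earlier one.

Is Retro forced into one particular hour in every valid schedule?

No

Retro can be 8am (e.g. Planning -> 8am; VendorCall -> 8am; Retro -> 8am; Sync -> 9am) or 9am (e.g. Planning=8am, Retro=9am, VendorCall=8am, Sync=9am).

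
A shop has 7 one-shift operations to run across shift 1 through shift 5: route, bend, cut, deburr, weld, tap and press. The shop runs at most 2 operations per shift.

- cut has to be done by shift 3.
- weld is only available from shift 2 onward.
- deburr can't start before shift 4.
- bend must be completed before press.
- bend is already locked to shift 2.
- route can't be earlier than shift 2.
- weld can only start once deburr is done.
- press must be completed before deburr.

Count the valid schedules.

Splitting on route: it can be shift 2 (7), shift 3 (7), shift 4 (10), shift 5 (10). Listing each branch's schedules as (bend, cut, deburr, weld, tap, press) by shift number:
route=shift 2: (2,1,4,5,1,3) (2,1,4,5,3,3) (2,1,4,5,4,3) (2,1,4,5,5,3) (2,3,4,5,1,3) (2,3,4,5,4,3) (2,3,4,5,5,3) — 7.
route=shift 3: (2,1,4,5,1,3) (2,1,4,5,2,3) (2,1,4,5,4,3) (2,1,4,5,5,3) (2,2,4,5,1,3) (2,2,4,5,4,3) (2,2,4,5,5,3) — 7.
route=shift 4: (2,1,4,5,1,3) (2,1,4,5,2,3) (2,1,4,5,3,3) (2,1,4,5,5,3) (2,2,4,5,1,3) (2,2,4,5,3,3) (2,2,4,5,5,3) (2,3,4,5,1,3) (2,3,4,5,2,3) (2,3,4,5,5,3) — 10.
route=shift 5: (2,1,4,5,1,3) (2,1,4,5,2,3) (2,1,4,5,3,3) (2,1,4,5,4,3) (2,2,4,5,1,3) (2,2,4,5,3,3) (2,2,4,5,4,3) (2,3,4,5,1,3) (2,3,4,5,2,3) (2,3,4,5,4,3) — 10.
Summing: 7 + 7 + 10 + 10 = 34.

34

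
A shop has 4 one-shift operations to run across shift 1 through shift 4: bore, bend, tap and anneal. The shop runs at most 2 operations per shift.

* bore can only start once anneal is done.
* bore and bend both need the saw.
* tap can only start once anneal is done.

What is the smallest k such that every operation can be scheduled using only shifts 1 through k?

2

The precedence chain requires at least 2 distinct shifts.
With at most 2 per shift and 4 operations, at least 2 shifts are needed.
2 works (last occupied shift: shift 2): for example bore -> shift 2, tap -> shift 2, bend -> shift 1, anneal -> shift 1.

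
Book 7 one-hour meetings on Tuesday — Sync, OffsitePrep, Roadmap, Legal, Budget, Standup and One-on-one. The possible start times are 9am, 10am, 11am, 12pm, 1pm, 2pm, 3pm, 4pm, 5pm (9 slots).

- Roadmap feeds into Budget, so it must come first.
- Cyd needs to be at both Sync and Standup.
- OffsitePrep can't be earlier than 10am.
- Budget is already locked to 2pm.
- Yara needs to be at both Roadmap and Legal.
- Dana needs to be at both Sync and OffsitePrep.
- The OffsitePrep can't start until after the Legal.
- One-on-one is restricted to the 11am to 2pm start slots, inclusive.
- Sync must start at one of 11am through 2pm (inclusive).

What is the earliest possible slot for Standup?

9am

Standup at 9am is achievable: Roadmap -> 10am, Standup -> 9am, OffsitePrep -> 10am, Sync -> 11am, Legal -> 9am, Budget -> 2pm, One-on-one -> 11am.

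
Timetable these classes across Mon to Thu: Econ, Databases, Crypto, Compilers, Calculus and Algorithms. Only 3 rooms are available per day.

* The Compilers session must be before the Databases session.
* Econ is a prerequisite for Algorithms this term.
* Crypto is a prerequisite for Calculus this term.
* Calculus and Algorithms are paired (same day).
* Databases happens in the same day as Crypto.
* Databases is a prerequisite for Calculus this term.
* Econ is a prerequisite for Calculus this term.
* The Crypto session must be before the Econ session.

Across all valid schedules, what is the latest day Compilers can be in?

Downstream work caps Compilers at Mon.
Compilers at Mon is achievable: Econ in Wed; Crypto in Tue; Algorithms in Thu; Databases in Tue; Compilers in Mon; Calculus in Thu.

Mon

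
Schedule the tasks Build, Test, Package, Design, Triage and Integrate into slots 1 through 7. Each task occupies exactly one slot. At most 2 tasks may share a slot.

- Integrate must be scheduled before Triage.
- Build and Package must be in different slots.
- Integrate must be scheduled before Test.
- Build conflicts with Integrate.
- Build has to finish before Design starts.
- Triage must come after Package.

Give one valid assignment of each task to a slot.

Package=1, Test=3, Design=3, Build=2, Integrate=1, Triage=2

Checking: Build(2) before Design(3); Package(1) before Triage(2); Integrate(1) before Triage(2); Integrate(1) before Test(3); Build(2) != Integrate(1); Build(2) != Package(1); max 2 per slot (cap 2).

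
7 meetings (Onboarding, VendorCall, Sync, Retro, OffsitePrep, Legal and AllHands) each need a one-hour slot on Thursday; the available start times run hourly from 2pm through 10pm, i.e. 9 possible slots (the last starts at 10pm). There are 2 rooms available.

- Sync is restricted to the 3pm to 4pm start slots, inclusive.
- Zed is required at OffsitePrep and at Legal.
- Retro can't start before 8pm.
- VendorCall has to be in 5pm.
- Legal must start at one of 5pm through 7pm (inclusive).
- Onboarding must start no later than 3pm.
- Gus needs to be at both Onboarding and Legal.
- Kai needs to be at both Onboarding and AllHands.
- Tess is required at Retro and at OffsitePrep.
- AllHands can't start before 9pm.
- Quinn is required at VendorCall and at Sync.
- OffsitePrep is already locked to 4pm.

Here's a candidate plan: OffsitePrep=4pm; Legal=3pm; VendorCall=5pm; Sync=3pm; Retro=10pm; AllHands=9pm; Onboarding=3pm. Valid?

No. Gus needs to be at both Onboarding and Legal is not satisfied.

VendorCall has to be in 5pm — holds.
Zed is required at OffsitePrep and at Legal — holds.
Legal must start at one of 5pm through 7pm (inclusive) — violated.
Quinn is required at VendorCall and at Sync — holds.
There are 2 rooms available — violated.
Gus needs to be at both Onboarding and Legal — violated.
Kai needs to be at both Onboarding and AllHands — holds.
Tess is required at Retro and at OffsitePrep — holds.
Sync is restricted to the 3pm to 4pm start slots, inclusive — holds.
AllHands can't start before 9pm — holds.
OffsitePrep is already locked to 4pm — holds.
Retro can't start before 8pm — holds.
Onboarding must start no later than 3pm — holds.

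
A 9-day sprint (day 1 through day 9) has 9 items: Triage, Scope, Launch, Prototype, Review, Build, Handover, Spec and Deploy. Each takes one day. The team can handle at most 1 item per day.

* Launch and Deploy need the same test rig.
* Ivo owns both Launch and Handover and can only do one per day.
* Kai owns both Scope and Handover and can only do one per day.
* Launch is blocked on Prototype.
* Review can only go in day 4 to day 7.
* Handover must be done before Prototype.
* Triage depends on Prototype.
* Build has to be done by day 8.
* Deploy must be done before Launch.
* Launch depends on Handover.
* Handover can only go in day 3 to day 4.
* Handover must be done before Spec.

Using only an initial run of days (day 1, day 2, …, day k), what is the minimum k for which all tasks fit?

9

The precedence chain requires at least 3 distinct days.
With at most 1 per day and 9 tasks, at least 9 days are needed.
Propagating the time windows through the other constraints, Triage can't land before day 5, so the schedule must run through at least day 5.
9 works (last occupied day: day 9): for example Launch=day 6; Prototype=day 5; Scope=day 9; Spec=day 8; Handover=day 3; Triage=day 7; Deploy=day 2; Review=day 4; Build=day 1.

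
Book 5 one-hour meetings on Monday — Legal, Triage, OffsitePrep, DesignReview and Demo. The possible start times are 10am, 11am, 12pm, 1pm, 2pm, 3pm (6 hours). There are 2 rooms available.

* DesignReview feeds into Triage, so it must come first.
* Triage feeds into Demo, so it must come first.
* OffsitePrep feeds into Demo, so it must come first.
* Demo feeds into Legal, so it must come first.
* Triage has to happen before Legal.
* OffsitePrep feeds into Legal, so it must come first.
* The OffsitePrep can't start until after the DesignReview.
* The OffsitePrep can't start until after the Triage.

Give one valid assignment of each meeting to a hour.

Triage=11am; DesignReview=10am; OffsitePrep=12pm; Demo=1pm; Legal=2pm

Checking: Triage(11am) before Demo(1pm); Triage(11am) before Legal(2pm); Demo(1pm) before Legal(2pm); OffsitePrep(12pm) before Legal(2pm); OffsitePrep(12pm) before Demo(1pm); Triage(11am) before OffsitePrep(12pm); DesignReview(10am) before Triage(11am); DesignReview(10am) before OffsitePrep(12pm); max 1 per hour (cap 2).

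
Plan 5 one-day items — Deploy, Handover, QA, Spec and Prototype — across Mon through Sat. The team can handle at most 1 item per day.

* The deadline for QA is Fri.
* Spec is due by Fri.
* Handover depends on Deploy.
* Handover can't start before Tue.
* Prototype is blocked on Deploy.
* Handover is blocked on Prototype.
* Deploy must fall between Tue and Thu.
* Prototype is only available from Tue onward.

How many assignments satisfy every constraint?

44

Splitting on Deploy: it can be Tue (24), Wed (14), Thu (6). Listing each branch's schedules as (Handover, QA, Spec, Prototype):
Deploy=Tue: (Thu,Mon,Fri,Wed) (Thu,Fri,Mon,Wed) (Fri,Mon,Wed,Thu) (Fri,Mon,Thu,Wed) (Fri,Wed,Mon,Thu) (Fri,Thu,Mon,Wed) (Sat,Mon,Wed,Thu) (Sat,Mon,Wed,Fri) (Sat,Mon,Thu,Wed) (Sat,Mon,Thu,Fri) (Sat,Mon,Fri,Wed) (Sat,Mon,Fri,Thu) (Sat,Wed,Mon,Thu) (Sat,Wed,Mon,Fri) (Sat,Wed,Thu,Fri) (Sat,Wed,Fri,Thu) (Sat,Thu,Mon,Wed) (Sat,Thu,Mon,Fri) (Sat,Thu,Wed,Fri) (Sat,Thu,Fri,Wed) (Sat,Fri,Mon,Wed) (Sat,Fri,Mon,Thu) (Sat,Fri,Wed,Thu) (Sat,Fri,Thu,Wed) — 24.
Deploy=Wed: (Fri,Mon,Tue,Thu) (Fri,Tue,Mon,Thu) (Sat,Mon,Tue,Thu) (Sat,Mon,Tue,Fri) (Sat,Mon,Thu,Fri) (Sat,Mon,Fri,Thu) (Sat,Tue,Mon,Thu) (Sat,Tue,Mon,Fri) (Sat,Tue,Thu,Fri) (Sat,Tue,Fri,Thu) (Sat,Thu,Mon,Fri) (Sat,Thu,Tue,Fri) (Sat,Fri,Mon,Thu) (Sat,Fri,Tue,Thu) — 14.
Deploy=Thu: (Sat,Mon,Tue,Fri) (Sat,Mon,Wed,Fri) (Sat,Tue,Mon,Fri) (Sat,Tue,Wed,Fri) (Sat,Wed,Mon,Fri) (Sat,Wed,Tue,Fri) — 6.
Summing: 24 + 14 + 6 = 44.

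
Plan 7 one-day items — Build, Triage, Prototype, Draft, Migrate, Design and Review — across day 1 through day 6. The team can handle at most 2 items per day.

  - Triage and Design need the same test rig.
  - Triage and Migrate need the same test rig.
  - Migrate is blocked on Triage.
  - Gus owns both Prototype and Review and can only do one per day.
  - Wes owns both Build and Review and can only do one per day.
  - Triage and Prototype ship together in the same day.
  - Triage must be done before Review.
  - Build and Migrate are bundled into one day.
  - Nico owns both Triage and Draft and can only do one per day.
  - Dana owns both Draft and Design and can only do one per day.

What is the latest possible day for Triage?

Downstream work caps Triage at day 5.
Triage at day 4 is achievable: Build in day 5, Draft in day 1, Review in day 6, Prototype in day 4, Triage in day 4, Design in day 2, Migrate in day 5.
Nothing later works — the conflict and capacity constraints rule out every day after day 4.

day 4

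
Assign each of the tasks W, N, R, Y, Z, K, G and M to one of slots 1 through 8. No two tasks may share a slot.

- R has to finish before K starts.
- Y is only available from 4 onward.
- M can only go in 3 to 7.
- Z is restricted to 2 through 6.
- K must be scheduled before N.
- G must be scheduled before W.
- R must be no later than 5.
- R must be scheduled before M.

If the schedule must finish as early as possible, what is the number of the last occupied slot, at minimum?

The precedence chain requires at least 3 distinct slots.
With at most 1 per slot and 8 tasks, at least 8 slots are needed.
Y can't be placed before 4, so the schedule must run through at least slot 4.
8 works (last occupied slot: 8): for example K -> 5; N -> 8; M -> 3; R -> 1; Y -> 4; W -> 7; G -> 6; Z -> 2.

8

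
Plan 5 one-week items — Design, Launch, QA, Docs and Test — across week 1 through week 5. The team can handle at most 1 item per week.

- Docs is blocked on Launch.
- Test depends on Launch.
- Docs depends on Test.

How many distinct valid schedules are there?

Splitting on Design: it can be week 1 (4), week 2 (4), week 3 (4), week 4 (4), week 5 (4). Listing each branch's schedules as (Launch, QA, Docs, Test) by week number:
Design=week 1: (2,3,5,4) (2,4,5,3) (2,5,4,3) (3,2,5,4) — 4.
Design=week 2: (1,3,5,4) (1,4,5,3) (1,5,4,3) (3,1,5,4) — 4.
Design=week 3: (1,2,5,4) (1,4,5,2) (1,5,4,2) (2,1,5,4) — 4.
Design=week 4: (1,2,5,3) (1,3,5,2) (1,5,3,2) (2,1,5,3) — 4.
Design=week 5: (1,2,4,3) (1,3,4,2) (1,4,3,2) (2,1,4,3) — 4.
Summing: 4 + 4 + 4 + 4 + 4 = 20.

20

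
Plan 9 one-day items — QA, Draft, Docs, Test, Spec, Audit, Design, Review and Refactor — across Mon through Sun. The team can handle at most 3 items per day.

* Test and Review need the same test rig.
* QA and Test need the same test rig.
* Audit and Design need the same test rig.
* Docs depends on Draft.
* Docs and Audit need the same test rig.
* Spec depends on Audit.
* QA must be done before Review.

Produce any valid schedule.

Refactor in Wed; Audit in Mon; Design in Wed; QA in Mon; Draft in Mon; Test in Wed; Spec in Tue; Review in Tue; Docs in Tue

Checking: Audit(Mon) before Spec(Tue); Draft(Mon) before Docs(Tue); QA(Mon) before Review(Tue); Audit(Mon) != Design(Wed); QA(Mon) != Test(Wed); Docs(Tue) != Audit(Mon); Test(Wed) != Review(Tue); max 3 per day (cap 3).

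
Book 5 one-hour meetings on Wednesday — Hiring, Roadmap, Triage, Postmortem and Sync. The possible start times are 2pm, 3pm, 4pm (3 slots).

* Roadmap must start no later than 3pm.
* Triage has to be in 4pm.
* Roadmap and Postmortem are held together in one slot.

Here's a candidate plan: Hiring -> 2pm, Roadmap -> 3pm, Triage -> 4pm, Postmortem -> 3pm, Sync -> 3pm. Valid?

Roadmap and Postmortem are held together in one slot — holds.
Triage has to be in 4pm — holds.
Roadmap must start no later than 3pm — holds.

Valid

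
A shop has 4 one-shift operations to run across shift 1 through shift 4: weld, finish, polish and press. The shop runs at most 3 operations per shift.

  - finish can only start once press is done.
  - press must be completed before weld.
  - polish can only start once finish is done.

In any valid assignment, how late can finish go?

shift 3

Precedence pushes finish to at least shift 2; downstream work caps finish at shift 3.
finish at shift 3 is achievable: press=shift 1, weld=shift 2, polish=shift 4, finish=shift 3.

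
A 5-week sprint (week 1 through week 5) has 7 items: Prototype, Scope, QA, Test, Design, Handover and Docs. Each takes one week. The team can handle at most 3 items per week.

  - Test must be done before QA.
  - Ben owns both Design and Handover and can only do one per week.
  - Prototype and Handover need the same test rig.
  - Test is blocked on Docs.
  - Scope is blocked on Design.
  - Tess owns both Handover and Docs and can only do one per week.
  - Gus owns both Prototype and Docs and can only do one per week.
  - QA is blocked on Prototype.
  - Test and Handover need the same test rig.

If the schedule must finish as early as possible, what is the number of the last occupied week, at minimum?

week 3

The precedence chain requires at least 3 distinct weeks.
With at most 3 per week and 7 tasks, at least 3 weeks are needed.
3 works (last occupied week: week 3): for example Test=week 2, Handover=week 3, Docs=week 1, Scope=week 2, Prototype=week 2, Design=week 1, QA=week 3.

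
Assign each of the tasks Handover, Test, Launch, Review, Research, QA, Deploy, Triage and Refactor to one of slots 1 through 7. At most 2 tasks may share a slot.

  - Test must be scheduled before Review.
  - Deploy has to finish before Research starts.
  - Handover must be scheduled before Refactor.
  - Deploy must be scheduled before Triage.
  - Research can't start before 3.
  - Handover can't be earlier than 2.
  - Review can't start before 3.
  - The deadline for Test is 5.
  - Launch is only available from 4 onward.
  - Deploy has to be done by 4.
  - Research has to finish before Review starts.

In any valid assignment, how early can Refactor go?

Precedence pushes Refactor to at least 3.
Refactor at 3 is achievable: Handover in 2; QA in 5; Refactor in 3; Test in 1; Research in 3; Deploy in 1; Review in 4; Launch in 4; Triage in 2.

3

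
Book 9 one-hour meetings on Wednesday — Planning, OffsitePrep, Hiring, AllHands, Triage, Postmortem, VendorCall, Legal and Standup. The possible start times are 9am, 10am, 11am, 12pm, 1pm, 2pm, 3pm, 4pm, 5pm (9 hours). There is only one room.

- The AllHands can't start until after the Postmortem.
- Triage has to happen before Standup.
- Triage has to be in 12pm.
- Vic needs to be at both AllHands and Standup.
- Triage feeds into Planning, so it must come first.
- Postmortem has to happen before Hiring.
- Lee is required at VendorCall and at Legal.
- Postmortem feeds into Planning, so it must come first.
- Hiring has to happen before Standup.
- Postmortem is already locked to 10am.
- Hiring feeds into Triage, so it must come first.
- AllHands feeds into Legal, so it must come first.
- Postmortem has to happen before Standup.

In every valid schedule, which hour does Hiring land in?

Postmortem is fixed at 10am and must come before Hiring, so Hiring is at least 11am.
Triage is fixed at 12pm and must come after Hiring, so Hiring is at most 11am.
So Hiring must be 11am.

11am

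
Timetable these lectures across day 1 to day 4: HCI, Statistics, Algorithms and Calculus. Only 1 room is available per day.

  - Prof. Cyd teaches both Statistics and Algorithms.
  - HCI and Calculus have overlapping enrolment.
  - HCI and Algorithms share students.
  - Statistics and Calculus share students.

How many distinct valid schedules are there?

24

Splitting on HCI: it can be day 1 (6), day 2 (6), day 3 (6), day 4 (6). Listing each branch's schedules as (Statistics, Algorithms, Calculus) by day number:
HCI=day 1: (2,3,4) (2,4,3) (3,2,4) (3,4,2) (4,2,3) (4,3,2) — 6.
HCI=day 2: (1,3,4) (1,4,3) (3,1,4) (3,4,1) (4,1,3) (4,3,1) — 6.
HCI=day 3: (1,2,4) (1,4,2) (2,1,4) (2,4,1) (4,1,2) (4,2,1) — 6.
HCI=day 4: (1,2,3) (1,3,2) (2,1,3) (2,3,1) (3,1,2) (3,2,1) — 6.
Summing: 6 + 6 + 6 + 6 = 24.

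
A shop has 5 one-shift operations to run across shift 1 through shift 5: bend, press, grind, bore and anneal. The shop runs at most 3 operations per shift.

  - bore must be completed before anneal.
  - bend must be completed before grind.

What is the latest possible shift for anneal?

Precedence pushes anneal to at least shift 2.
anneal at shift 5 is achievable: bend -> shift 1; anneal -> shift 5; bore -> shift 1; grind -> shift 2; press -> shift 1.

shift 5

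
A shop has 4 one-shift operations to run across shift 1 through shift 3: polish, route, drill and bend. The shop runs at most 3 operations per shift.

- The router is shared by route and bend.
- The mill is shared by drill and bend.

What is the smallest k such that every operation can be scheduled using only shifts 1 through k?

With at most 3 per shift and 4 operations, at least 2 shifts are needed.
2 works (last occupied shift: shift 2): for example route -> shift 1; polish -> shift 1; drill -> shift 1; bend -> shift 2.

2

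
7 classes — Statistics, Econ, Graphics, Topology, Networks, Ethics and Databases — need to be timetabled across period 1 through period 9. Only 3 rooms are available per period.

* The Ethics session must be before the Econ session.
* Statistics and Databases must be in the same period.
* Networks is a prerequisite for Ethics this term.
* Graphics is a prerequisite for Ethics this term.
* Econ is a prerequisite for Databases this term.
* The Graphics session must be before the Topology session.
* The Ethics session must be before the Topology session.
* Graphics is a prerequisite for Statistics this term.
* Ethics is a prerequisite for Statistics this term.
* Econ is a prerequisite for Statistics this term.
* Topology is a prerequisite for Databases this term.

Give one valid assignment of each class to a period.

Graphics in period 1; Networks in period 1; Ethics in period 2; Statistics in period 4; Databases in period 4; Topology in period 3; Econ in period 3

Checking: Graphics(period 1) before Statistics(period 4); Econ(period 3) before Statistics(period 4); Graphics(period 1) before Ethics(period 2); Ethics(period 2) before Topology(period 3); Graphics(period 1) before Topology(period 3); Topology(period 3) before Databases(period 4); Ethics(period 2) before Econ(period 3); Econ(period 3) before Databases(period 4); Networks(period 1) before Ethics(period 2); Ethics(period 2) before Statistics(period 4); Statistics = Databases = period 4; max 2 per period (cap 3).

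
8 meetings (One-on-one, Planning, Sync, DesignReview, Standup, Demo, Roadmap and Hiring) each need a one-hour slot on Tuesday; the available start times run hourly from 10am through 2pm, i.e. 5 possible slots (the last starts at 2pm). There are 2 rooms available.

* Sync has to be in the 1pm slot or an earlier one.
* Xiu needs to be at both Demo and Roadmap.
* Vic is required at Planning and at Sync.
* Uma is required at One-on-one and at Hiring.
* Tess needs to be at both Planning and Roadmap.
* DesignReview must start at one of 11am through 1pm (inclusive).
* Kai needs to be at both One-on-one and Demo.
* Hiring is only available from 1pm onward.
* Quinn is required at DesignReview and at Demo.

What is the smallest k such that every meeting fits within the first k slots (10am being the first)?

4

With at most 2 per slot and 8 meetings, at least 4 slots are needed.
Hiring can't be placed before 1pm — that is slot 4 counting from 10am — so the schedule must run through at least 4 slots.
4 works (last occupied slot: 1pm): for example Demo in 12pm, Planning in 10am, Hiring in 1pm, One-on-one in 10am, DesignReview in 11am, Sync in 11am, Roadmap in 1pm, Standup in 12pm.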